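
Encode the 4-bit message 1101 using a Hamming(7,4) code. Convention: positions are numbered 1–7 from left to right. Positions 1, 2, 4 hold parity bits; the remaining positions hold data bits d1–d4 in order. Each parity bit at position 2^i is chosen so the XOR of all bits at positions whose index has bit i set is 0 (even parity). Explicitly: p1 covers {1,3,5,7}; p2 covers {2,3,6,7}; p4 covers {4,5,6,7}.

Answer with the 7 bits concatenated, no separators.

Place data at non-parity positions: p1 p2 1 p4 1 0 1
p1 (pos 1,3,5,7): XOR of data positions = 1⊕1⊕1 = 1
p2 (pos 2,3,6,7): XOR of data positions = 1⊕0⊕1 = 0
p4 (pos 4,5,6,7): XOR of data positions = 1⊕0⊕1 = 0
Codeword: 1010101

1010101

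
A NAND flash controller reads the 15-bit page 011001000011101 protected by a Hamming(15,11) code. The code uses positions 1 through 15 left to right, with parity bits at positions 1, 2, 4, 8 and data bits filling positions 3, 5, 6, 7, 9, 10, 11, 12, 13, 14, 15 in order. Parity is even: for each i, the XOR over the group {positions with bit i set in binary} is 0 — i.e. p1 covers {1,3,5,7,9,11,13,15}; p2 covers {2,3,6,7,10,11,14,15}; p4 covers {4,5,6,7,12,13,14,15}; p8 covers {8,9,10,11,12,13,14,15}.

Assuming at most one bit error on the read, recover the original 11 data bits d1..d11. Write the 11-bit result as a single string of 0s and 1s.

s1 (pos 1,3,5,7,9,11,13,15): 0⊕1⊕0⊕0⊕0⊕1⊕1⊕1 = 0
s2 (pos 2,3,6,7,10,11,14,15): 1⊕1⊕1⊕0⊕0⊕1⊕0⊕1 = 1
s4 (pos 4,5,6,7,12,13,14,15): 0⊕0⊕1⊕0⊕1⊕1⊕0⊕1 = 0
s8 (pos 8,9,10,11,12,13,14,15): 0⊕0⊕0⊕1⊕1⊕1⊕0⊕1 = 0
Syndrome s8…s1 = 0010 → error at position 2.
Flip position 2: 011001000011101 → 001001000011101
Read data bits from positions 3,5,6,7,9,10,11,12,13,14,15: 10100011101

10100011101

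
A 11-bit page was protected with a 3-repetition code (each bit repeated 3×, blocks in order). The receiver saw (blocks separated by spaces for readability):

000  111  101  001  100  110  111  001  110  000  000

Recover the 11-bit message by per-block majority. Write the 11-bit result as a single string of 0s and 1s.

Block 1 (000): 0 ones → 0
Block 2 (111): 3 ones → 1
Block 3 (101): 2 ones → 1
Block 4 (001): 1 one → 0
Block 5 (100): 1 one → 0
Block 6 (110): 2 ones → 1
Block 7 (111): 3 ones → 1
Block 8 (001): 1 one → 0
Block 9 (110): 2 ones → 1
Block 10 (000): 0 ones → 0
Block 11 (000): 0 ones → 0

01100110100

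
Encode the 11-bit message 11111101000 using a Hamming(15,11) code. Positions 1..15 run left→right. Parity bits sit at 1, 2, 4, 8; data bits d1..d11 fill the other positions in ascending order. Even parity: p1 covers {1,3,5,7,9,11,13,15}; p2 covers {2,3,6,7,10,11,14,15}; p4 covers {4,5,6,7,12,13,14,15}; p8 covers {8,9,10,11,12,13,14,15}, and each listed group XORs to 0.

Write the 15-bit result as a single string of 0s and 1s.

001011111101000

Place data at non-parity positions: p1 p2 1 p4 1 1 1 p8 1 1 0 1 0 0 0
p1 (pos 1,3,5,7,9,11,13,15): XOR of data positions = 1⊕1⊕1⊕1⊕0⊕0⊕0 = 0
p2 (pos 2,3,6,7,10,11,14,15): XOR of data positions = 1⊕1⊕1⊕1⊕0⊕0⊕0 = 0
p4 (pos 4,5,6,7,12,13,14,15): XOR of data positions = 1⊕1⊕1⊕1⊕0⊕0⊕0 = 0
p8 (pos 8,9,10,11,12,13,14,15): XOR of data positions = 1⊕1⊕0⊕1⊕0⊕0⊕0 = 1
Codeword: 001011111101000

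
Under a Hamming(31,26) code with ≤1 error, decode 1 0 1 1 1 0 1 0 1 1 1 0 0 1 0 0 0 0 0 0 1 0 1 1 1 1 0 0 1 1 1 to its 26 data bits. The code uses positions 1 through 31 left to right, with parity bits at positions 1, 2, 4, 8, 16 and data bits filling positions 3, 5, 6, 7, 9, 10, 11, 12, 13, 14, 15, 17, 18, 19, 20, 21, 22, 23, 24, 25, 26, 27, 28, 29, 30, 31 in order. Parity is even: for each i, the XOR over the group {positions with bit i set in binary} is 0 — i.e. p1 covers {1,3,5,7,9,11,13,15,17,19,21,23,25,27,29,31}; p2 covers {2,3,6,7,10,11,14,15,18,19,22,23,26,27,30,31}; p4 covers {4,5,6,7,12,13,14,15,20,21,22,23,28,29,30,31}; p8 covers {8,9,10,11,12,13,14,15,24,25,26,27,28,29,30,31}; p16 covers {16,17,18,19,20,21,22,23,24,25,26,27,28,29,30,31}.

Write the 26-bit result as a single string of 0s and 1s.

s1 (pos 1,3,5,7,9,11,13,15,17,19,21,23,25,27,29,31): 1⊕1⊕1⊕1⊕1⊕1⊕0⊕0⊕0⊕0⊕1⊕1⊕1⊕0⊕1⊕1 = 1
s2 (pos 2,3,6,7,10,11,14,15,18,19,22,23,26,27,30,31): 0⊕1⊕0⊕1⊕1⊕1⊕1⊕0⊕0⊕0⊕0⊕1⊕1⊕0⊕1⊕1 = 1
s4 (pos 4,5,6,7,12,13,14,15,20,21,22,23,28,29,30,31): 1⊕1⊕0⊕1⊕0⊕0⊕1⊕0⊕0⊕1⊕0⊕1⊕0⊕1⊕1⊕1 = 1
s8 (pos 8,9,10,11,12,13,14,15,24,25,26,27,28,29,30,31): 0⊕1⊕1⊕1⊕0⊕0⊕1⊕0⊕1⊕1⊕1⊕0⊕0⊕1⊕1⊕1 = 0
s16 (pos 16,17,18,19,20,21,22,23,24,25,26,27,28,29,30,31): 0⊕0⊕0⊕0⊕0⊕1⊕0⊕1⊕1⊕1⊕1⊕0⊕0⊕1⊕1⊕1 = 0
Syndrome s16…s1 = 00111 → error at position 7.
Flip position 7: 1011101011100100000010111100111 → 1011100011100100000010111100111
Read data bits from positions 3,5,6,7,9,10,11,12,13,14,15,17,18,19,20,21,22,23,24,25,26,27,28,29,30,31: 11001110010000010111100111

11001110010000010111100111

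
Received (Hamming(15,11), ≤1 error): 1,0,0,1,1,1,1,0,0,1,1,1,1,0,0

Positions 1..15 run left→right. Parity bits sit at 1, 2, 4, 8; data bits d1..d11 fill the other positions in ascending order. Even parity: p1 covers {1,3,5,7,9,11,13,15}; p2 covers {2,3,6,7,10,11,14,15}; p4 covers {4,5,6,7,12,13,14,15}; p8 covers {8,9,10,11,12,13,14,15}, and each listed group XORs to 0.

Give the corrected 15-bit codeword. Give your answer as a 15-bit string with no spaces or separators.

s1 (pos 1,3,5,7,9,11,13,15): 1⊕0⊕1⊕1⊕0⊕1⊕1⊕0 = 1
s2 (pos 2,3,6,7,10,11,14,15): 0⊕0⊕1⊕1⊕1⊕1⊕0⊕0 = 0
s4 (pos 4,5,6,7,12,13,14,15): 1⊕1⊕1⊕1⊕1⊕1⊕0⊕0 = 0
s8 (pos 8,9,10,11,12,13,14,15): 0⊕0⊕1⊕1⊕1⊕1⊕0⊕0 = 0
Syndrome s8…s1 = 0001 → error at position 1.
Flip position 1: 100111100111100 → 000111100111100

000111100111100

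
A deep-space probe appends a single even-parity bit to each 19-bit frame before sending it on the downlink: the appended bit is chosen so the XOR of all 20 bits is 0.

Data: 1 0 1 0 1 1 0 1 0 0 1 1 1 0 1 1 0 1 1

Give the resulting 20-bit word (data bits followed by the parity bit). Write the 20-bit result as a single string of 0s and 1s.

10101101001110110110

XOR of the 19 data bits: 1⊕0⊕1⊕0⊕1⊕1⊕0⊕1⊕0⊕0⊕1⊕1⊕1⊕0⊕1⊕1⊕0⊕1⊕1 = 0
Parity bit = 0 (so all 20 bits XOR to 0).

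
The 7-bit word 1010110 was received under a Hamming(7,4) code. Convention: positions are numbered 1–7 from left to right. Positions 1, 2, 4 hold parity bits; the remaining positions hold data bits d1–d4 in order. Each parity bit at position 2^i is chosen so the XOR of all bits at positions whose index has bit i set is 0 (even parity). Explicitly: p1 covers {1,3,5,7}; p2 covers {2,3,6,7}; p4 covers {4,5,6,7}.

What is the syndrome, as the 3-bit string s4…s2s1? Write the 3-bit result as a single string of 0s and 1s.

s1 (pos 1,3,5,7): 1⊕1⊕1⊕0 = 1
s2 (pos 2,3,6,7): 0⊕1⊕1⊕0 = 0
s4 (pos 4,5,6,7): 0⊕1⊕1⊕0 = 0
Syndrome s4…s1 = 001 → error at position 1.

001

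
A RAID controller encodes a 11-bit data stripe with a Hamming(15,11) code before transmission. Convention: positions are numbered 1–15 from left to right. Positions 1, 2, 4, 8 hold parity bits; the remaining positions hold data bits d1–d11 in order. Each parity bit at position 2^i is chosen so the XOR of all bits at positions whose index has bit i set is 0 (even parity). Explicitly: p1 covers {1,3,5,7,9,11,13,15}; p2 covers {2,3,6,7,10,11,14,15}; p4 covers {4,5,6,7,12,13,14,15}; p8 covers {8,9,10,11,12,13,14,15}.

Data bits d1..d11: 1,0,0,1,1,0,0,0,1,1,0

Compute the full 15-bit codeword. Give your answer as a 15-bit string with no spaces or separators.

Place data at non-parity positions: p1 p2 1 p4 0 0 1 p8 1 0 0 0 1 1 0
p1 (pos 1,3,5,7,9,11,13,15): XOR of data positions = 1⊕0⊕1⊕1⊕0⊕1⊕0 = 0
p2 (pos 2,3,6,7,10,11,14,15): XOR of data positions = 1⊕0⊕1⊕0⊕0⊕1⊕0 = 1
p4 (pos 4,5,6,7,12,13,14,15): XOR of data positions = 0⊕0⊕1⊕0⊕1⊕1⊕0 = 1
p8 (pos 8,9,10,11,12,13,14,15): XOR of data positions = 1⊕0⊕0⊕0⊕1⊕1⊕0 = 1
Codeword: 011100111000110

011100111000110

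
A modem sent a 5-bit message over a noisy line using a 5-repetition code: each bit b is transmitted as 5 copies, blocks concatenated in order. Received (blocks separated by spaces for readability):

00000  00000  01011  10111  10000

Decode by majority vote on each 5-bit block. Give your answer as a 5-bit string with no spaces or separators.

00110

Block 1 (00000): 0 ones → 0
Block 2 (00000): 0 ones → 0
Block 3 (01011): 3 ones → 1
Block 4 (10111): 4 ones → 1
Block 5 (10000): 1 one → 0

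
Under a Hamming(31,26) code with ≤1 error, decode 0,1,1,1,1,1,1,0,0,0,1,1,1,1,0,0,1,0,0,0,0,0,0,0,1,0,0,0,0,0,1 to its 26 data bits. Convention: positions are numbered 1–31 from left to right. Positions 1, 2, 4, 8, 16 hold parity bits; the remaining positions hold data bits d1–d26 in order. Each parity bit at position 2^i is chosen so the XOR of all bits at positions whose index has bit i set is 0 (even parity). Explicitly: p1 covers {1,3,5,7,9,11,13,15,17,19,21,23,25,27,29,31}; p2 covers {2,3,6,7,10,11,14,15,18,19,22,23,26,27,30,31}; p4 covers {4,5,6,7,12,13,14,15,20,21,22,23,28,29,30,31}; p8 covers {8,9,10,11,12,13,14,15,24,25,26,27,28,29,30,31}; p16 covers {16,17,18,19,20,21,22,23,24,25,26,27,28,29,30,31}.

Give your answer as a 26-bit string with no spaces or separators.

s1 (pos 1,3,5,7,9,11,13,15,17,19,21,23,25,27,29,31): 0⊕1⊕1⊕1⊕0⊕1⊕1⊕0⊕1⊕0⊕0⊕0⊕1⊕0⊕0⊕1 = 0
s2 (pos 2,3,6,7,10,11,14,15,18,19,22,23,26,27,30,31): 1⊕1⊕1⊕1⊕0⊕1⊕1⊕0⊕0⊕0⊕0⊕0⊕0⊕0⊕0⊕1 = 1
s4 (pos 4,5,6,7,12,13,14,15,20,21,22,23,28,29,30,31): 1⊕1⊕1⊕1⊕1⊕1⊕1⊕0⊕0⊕0⊕0⊕0⊕0⊕0⊕0⊕1 = 0
s8 (pos 8,9,10,11,12,13,14,15,24,25,26,27,28,29,30,31): 0⊕0⊕0⊕1⊕1⊕1⊕1⊕0⊕0⊕1⊕0⊕0⊕0⊕0⊕0⊕1 = 0
s16 (pos 16,17,18,19,20,21,22,23,24,25,26,27,28,29,30,31): 0⊕1⊕0⊕0⊕0⊕0⊕0⊕0⊕0⊕1⊕0⊕0⊕0⊕0⊕0⊕1 = 1
Syndrome s16…s1 = 10010 → error at position 18.
Flip position 18: 0111111000111100100000001000001 → 0111111000111100110000001000001
Read data bits from positions 3,5,6,7,9,10,11,12,13,14,15,17,18,19,20,21,22,23,24,25,26,27,28,29,30,31: 11110011110110000001000001

11110011110110000001000001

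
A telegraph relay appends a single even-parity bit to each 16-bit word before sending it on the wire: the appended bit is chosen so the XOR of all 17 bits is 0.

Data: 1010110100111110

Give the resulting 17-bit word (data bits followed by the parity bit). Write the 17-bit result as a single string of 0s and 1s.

XOR of the 16 data bits: 1⊕0⊕1⊕0⊕1⊕1⊕0⊕1⊕0⊕0⊕1⊕1⊕1⊕1⊕1⊕0 = 0
Parity bit = 0 (so all 17 bits XOR to 0).

10101101001111100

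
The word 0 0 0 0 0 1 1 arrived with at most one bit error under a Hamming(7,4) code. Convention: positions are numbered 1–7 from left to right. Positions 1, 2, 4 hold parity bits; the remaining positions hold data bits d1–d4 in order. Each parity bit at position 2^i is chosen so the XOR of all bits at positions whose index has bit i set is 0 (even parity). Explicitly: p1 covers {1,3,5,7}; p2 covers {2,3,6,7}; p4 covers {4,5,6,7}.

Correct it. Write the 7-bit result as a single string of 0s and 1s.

s1 (pos 1,3,5,7): 0⊕0⊕0⊕1 = 1
s2 (pos 2,3,6,7): 0⊕0⊕1⊕1 = 0
s4 (pos 4,5,6,7): 0⊕0⊕1⊕1 = 0
Syndrome s4…s1 = 001 → error at position 1.
Flip position 1: 0000011 → 1000011

1000011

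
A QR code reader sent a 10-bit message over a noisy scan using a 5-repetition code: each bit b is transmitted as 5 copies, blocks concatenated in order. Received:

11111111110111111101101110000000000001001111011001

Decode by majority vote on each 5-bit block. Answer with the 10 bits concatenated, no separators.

Block 1 (11111): 5 ones → 1
Block 2 (11111): 5 ones → 1
Block 3 (01111): 4 ones → 1
Block 4 (11101): 4 ones → 1
Block 5 (10111): 4 ones → 1
Block 6 (00000): 0 ones → 0
Block 7 (00000): 0 ones → 0
Block 8 (00100): 1 one → 0
Block 9 (11110): 4 ones → 1
Block 10 (11001): 3 ones → 1

1111100011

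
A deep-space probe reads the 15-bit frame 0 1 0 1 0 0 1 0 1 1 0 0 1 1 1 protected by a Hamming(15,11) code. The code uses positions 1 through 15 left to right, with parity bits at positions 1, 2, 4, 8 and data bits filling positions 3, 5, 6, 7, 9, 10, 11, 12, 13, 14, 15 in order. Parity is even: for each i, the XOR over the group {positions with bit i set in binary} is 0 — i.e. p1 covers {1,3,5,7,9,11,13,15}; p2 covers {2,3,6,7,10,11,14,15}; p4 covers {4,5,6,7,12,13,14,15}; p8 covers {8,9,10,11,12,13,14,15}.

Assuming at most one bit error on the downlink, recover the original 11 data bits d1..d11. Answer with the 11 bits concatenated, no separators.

s1 (pos 1,3,5,7,9,11,13,15): 0⊕0⊕0⊕1⊕1⊕0⊕1⊕1 = 0
s2 (pos 2,3,6,7,10,11,14,15): 1⊕0⊕0⊕1⊕1⊕0⊕1⊕1 = 1
s4 (pos 4,5,6,7,12,13,14,15): 1⊕0⊕0⊕1⊕0⊕1⊕1⊕1 = 1
s8 (pos 8,9,10,11,12,13,14,15): 0⊕1⊕1⊕0⊕0⊕1⊕1⊕1 = 1
Syndrome s8…s1 = 1110 → error at position 14.
Flip position 14: 010100101100111 → 010100101100101
Read data bits from positions 3,5,6,7,9,10,11,12,13,14,15: 00011100101

00011100101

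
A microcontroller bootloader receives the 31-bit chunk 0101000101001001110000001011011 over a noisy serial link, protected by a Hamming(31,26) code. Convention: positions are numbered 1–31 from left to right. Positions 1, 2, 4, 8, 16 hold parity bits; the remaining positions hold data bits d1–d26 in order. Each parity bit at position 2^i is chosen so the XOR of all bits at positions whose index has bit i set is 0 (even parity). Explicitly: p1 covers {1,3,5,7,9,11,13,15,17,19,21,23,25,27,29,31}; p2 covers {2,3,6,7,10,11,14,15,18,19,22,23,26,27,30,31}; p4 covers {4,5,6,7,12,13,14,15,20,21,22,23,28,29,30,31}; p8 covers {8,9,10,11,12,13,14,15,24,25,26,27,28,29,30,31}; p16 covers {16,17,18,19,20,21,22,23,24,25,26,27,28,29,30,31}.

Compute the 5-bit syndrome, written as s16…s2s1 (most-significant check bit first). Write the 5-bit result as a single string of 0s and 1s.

00101

s1 (pos 1,3,5,7,9,11,13,15,17,19,21,23,25,27,29,31): 0⊕0⊕0⊕0⊕0⊕0⊕1⊕0⊕1⊕0⊕0⊕0⊕1⊕1⊕0⊕1 = 1
s2 (pos 2,3,6,7,10,11,14,15,18,19,22,23,26,27,30,31): 1⊕0⊕0⊕0⊕1⊕0⊕0⊕0⊕1⊕0⊕0⊕0⊕0⊕1⊕1⊕1 = 0
s4 (pos 4,5,6,7,12,13,14,15,20,21,22,23,28,29,30,31): 1⊕0⊕0⊕0⊕0⊕1⊕0⊕0⊕0⊕0⊕0⊕0⊕1⊕0⊕1⊕1 = 1
s8 (pos 8,9,10,11,12,13,14,15,24,25,26,27,28,29,30,31): 1⊕0⊕1⊕0⊕0⊕1⊕0⊕0⊕0⊕1⊕0⊕1⊕1⊕0⊕1⊕1 = 0
s16 (pos 16,17,18,19,20,21,22,23,24,25,26,27,28,29,30,31): 1⊕1⊕1⊕0⊕0⊕0⊕0⊕0⊕0⊕1⊕0⊕1⊕1⊕0⊕1⊕1 = 0
Syndrome s16…s1 = 00101 → error at position 5.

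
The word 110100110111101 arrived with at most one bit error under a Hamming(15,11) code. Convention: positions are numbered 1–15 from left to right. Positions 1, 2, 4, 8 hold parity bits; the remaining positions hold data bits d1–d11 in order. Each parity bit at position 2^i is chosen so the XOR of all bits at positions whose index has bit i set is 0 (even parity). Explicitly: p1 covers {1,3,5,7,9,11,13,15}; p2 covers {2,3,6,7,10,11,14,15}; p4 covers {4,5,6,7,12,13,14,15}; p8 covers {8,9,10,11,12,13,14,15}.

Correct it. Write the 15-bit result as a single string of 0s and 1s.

s1 (pos 1,3,5,7,9,11,13,15): 1⊕0⊕0⊕1⊕0⊕1⊕1⊕1 = 1
s2 (pos 2,3,6,7,10,11,14,15): 1⊕0⊕0⊕1⊕1⊕1⊕0⊕1 = 1
s4 (pos 4,5,6,7,12,13,14,15): 1⊕0⊕0⊕1⊕1⊕1⊕0⊕1 = 1
s8 (pos 8,9,10,11,12,13,14,15): 1⊕0⊕1⊕1⊕1⊕1⊕0⊕1 = 0
Syndrome s8…s1 = 0111 → error at position 7.
Flip position 7: 110100110111101 → 110100010111101

110100010111101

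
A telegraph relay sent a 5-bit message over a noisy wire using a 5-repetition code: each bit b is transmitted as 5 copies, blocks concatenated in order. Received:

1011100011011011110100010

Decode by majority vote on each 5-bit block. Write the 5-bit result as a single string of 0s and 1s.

Block 1 (10111): 4 ones → 1
Block 2 (00011): 2 ones → 0
Block 3 (01101): 3 ones → 1
Block 4 (11101): 4 ones → 1
Block 5 (00010): 1 one → 0

10110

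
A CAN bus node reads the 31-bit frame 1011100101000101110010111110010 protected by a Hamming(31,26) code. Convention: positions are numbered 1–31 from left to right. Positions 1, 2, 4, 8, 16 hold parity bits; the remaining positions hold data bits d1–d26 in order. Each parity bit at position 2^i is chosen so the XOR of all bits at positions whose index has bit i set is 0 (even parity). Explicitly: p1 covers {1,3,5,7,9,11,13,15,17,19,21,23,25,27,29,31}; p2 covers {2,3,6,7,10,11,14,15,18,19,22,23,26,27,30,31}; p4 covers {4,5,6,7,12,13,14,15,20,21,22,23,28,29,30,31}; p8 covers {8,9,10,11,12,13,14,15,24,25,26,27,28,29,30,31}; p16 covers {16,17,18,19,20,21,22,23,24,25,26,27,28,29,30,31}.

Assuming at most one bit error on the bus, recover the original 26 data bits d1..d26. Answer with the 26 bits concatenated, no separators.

s1 (pos 1,3,5,7,9,11,13,15,17,19,21,23,25,27,29,31): 1⊕1⊕1⊕0⊕0⊕0⊕0⊕0⊕1⊕0⊕1⊕1⊕1⊕1⊕0⊕0 = 0
s2 (pos 2,3,6,7,10,11,14,15,18,19,22,23,26,27,30,31): 0⊕1⊕0⊕0⊕1⊕0⊕1⊕0⊕1⊕0⊕0⊕1⊕1⊕1⊕1⊕0 = 0
s4 (pos 4,5,6,7,12,13,14,15,20,21,22,23,28,29,30,31): 1⊕1⊕0⊕0⊕0⊕0⊕1⊕0⊕0⊕1⊕0⊕1⊕0⊕0⊕1⊕0 = 0
s8 (pos 8,9,10,11,12,13,14,15,24,25,26,27,28,29,30,31): 1⊕0⊕1⊕0⊕0⊕0⊕1⊕0⊕1⊕1⊕1⊕1⊕0⊕0⊕1⊕0 = 0
s16 (pos 16,17,18,19,20,21,22,23,24,25,26,27,28,29,30,31): 1⊕1⊕1⊕0⊕0⊕1⊕0⊕1⊕1⊕1⊕1⊕1⊕0⊕0⊕1⊕0 = 0
Syndrome s16…s1 = 00000 → no error.
Read data bits from positions 3,5,6,7,9,10,11,12,13,14,15,17,18,19,20,21,22,23,24,25,26,27,28,29,30,31: 11000100010110010111110010

11000100010110010111110010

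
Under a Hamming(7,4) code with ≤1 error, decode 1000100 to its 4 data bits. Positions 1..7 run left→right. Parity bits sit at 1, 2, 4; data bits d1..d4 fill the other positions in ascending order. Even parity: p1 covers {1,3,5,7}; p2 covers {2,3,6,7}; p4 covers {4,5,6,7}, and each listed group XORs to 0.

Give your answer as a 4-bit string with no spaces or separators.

s1 (pos 1,3,5,7): 1⊕0⊕1⊕0 = 0
s2 (pos 2,3,6,7): 0⊕0⊕0⊕0 = 0
s4 (pos 4,5,6,7): 0⊕1⊕0⊕0 = 1
Syndrome s4…s1 = 100 → error at position 4.
Flip position 4: 1000100 → 1001100
Read data bits from positions 3,5,6,7: 0100

0100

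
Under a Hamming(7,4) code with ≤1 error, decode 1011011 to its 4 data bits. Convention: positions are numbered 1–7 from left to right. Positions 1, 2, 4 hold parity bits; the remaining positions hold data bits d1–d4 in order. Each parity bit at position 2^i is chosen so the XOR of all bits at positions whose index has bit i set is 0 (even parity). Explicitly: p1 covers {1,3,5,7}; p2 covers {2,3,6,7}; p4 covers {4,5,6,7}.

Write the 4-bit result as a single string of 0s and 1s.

s1 (pos 1,3,5,7): 1⊕1⊕0⊕1 = 1
s2 (pos 2,3,6,7): 0⊕1⊕1⊕1 = 1
s4 (pos 4,5,6,7): 1⊕0⊕1⊕1 = 1
Syndrome s4…s1 = 111 → error at position 7.
Flip position 7: 1011011 → 1011010
Read data bits from positions 3,5,6,7: 1010

1010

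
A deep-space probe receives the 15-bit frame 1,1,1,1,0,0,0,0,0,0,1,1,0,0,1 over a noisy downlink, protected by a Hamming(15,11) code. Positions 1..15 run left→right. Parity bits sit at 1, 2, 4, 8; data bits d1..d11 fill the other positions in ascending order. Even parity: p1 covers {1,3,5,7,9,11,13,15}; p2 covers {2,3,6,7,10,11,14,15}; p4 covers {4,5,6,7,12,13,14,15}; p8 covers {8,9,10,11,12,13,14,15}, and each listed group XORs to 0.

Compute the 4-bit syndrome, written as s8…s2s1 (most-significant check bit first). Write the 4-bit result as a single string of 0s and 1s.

1100

s1 (pos 1,3,5,7,9,11,13,15): 1⊕1⊕0⊕0⊕0⊕1⊕0⊕1 = 0
s2 (pos 2,3,6,7,10,11,14,15): 1⊕1⊕0⊕0⊕0⊕1⊕0⊕1 = 0
s4 (pos 4,5,6,7,12,13,14,15): 1⊕0⊕0⊕0⊕1⊕0⊕0⊕1 = 1
s8 (pos 8,9,10,11,12,13,14,15): 0⊕0⊕0⊕1⊕1⊕0⊕0⊕1 = 1
Syndrome s8…s1 = 1100 → error at position 12.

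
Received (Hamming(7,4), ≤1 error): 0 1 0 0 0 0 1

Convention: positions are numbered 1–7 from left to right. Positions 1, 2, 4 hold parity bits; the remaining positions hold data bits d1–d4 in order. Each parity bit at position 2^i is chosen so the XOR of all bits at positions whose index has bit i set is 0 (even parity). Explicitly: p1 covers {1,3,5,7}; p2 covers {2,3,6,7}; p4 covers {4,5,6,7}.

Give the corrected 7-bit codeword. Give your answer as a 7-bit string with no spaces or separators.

s1 (pos 1,3,5,7): 0⊕0⊕0⊕1 = 1
s2 (pos 2,3,6,7): 1⊕0⊕0⊕1 = 0
s4 (pos 4,5,6,7): 0⊕0⊕0⊕1 = 1
Syndrome s4…s1 = 101 → error at position 5.
Flip position 5: 0100001 → 0100101

0100101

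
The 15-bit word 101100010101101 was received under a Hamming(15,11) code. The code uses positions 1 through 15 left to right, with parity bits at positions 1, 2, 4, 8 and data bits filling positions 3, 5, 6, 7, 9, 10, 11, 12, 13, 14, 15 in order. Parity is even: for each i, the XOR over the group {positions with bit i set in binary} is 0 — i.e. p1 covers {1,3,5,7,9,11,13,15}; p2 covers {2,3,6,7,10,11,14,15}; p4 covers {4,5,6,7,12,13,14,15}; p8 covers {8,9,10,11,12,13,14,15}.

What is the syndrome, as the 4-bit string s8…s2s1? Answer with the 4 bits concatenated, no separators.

1010

s1 (pos 1,3,5,7,9,11,13,15): 1⊕1⊕0⊕0⊕0⊕0⊕1⊕1 = 0
s2 (pos 2,3,6,7,10,11,14,15): 0⊕1⊕0⊕0⊕1⊕0⊕0⊕1 = 1
s4 (pos 4,5,6,7,12,13,14,15): 1⊕0⊕0⊕0⊕1⊕1⊕0⊕1 = 0
s8 (pos 8,9,10,11,12,13,14,15): 1⊕0⊕1⊕0⊕1⊕1⊕0⊕1 = 1
Syndrome s8…s1 = 1010 → error at position 10.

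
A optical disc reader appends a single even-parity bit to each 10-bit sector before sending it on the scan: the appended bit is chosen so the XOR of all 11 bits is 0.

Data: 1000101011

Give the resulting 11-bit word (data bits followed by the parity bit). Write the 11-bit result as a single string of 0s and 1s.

XOR of the 10 data bits: 1⊕0⊕0⊕0⊕1⊕0⊕1⊕0⊕1⊕1 = 1
Parity bit = 1 (so all 11 bits XOR to 0).

10001010111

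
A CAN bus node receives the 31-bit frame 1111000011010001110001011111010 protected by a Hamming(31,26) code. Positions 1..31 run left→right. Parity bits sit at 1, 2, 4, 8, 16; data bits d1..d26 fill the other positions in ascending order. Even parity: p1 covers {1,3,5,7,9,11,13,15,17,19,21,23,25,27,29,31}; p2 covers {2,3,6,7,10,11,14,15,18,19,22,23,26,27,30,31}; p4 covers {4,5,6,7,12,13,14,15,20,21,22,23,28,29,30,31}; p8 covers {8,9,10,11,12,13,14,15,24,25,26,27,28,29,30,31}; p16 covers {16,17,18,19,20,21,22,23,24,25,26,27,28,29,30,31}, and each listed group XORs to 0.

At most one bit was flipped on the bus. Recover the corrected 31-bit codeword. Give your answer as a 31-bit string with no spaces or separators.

s1 (pos 1,3,5,7,9,11,13,15,17,19,21,23,25,27,29,31): 1⊕1⊕0⊕0⊕1⊕0⊕0⊕0⊕1⊕0⊕0⊕0⊕1⊕1⊕0⊕0 = 0
s2 (pos 2,3,6,7,10,11,14,15,18,19,22,23,26,27,30,31): 1⊕1⊕0⊕0⊕1⊕0⊕0⊕0⊕1⊕0⊕1⊕0⊕1⊕1⊕1⊕0 = 0
s4 (pos 4,5,6,7,12,13,14,15,20,21,22,23,28,29,30,31): 1⊕0⊕0⊕0⊕1⊕0⊕0⊕0⊕0⊕0⊕1⊕0⊕1⊕0⊕1⊕0 = 1
s8 (pos 8,9,10,11,12,13,14,15,24,25,26,27,28,29,30,31): 0⊕1⊕1⊕0⊕1⊕0⊕0⊕0⊕1⊕1⊕1⊕1⊕1⊕0⊕1⊕0 = 1
s16 (pos 16,17,18,19,20,21,22,23,24,25,26,27,28,29,30,31): 1⊕1⊕1⊕0⊕0⊕0⊕1⊕0⊕1⊕1⊕1⊕1⊕1⊕0⊕1⊕0 = 0
Syndrome s16…s1 = 01100 → error at position 12.
Flip position 12: 1111000011010001110001011111010 → 1111000011000001110001011111010

1111000011000001110001011111010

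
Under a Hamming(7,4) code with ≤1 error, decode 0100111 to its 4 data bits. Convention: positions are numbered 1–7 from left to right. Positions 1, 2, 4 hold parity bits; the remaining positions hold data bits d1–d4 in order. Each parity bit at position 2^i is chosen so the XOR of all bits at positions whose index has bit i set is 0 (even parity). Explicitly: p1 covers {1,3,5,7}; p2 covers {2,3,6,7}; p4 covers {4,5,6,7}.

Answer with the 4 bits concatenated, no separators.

0101

s1 (pos 1,3,5,7): 0⊕0⊕1⊕1 = 0
s2 (pos 2,3,6,7): 1⊕0⊕1⊕1 = 1
s4 (pos 4,5,6,7): 0⊕1⊕1⊕1 = 1
Syndrome s4…s1 = 110 → error at position 6.
Flip position 6: 0100111 → 0100101
Read data bits from positions 3,5,6,7: 0101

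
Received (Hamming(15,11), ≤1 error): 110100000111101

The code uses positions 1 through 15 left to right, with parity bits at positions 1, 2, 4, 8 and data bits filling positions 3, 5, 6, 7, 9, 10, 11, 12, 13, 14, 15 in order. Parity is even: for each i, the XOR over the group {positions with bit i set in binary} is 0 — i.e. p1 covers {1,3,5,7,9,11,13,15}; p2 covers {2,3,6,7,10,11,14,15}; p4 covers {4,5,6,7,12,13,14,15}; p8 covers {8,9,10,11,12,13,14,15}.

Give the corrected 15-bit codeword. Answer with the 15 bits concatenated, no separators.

110100010111101

s1 (pos 1,3,5,7,9,11,13,15): 1⊕0⊕0⊕0⊕0⊕1⊕1⊕1 = 0
s2 (pos 2,3,6,7,10,11,14,15): 1⊕0⊕0⊕0⊕1⊕1⊕0⊕1 = 0
s4 (pos 4,5,6,7,12,13,14,15): 1⊕0⊕0⊕0⊕1⊕1⊕0⊕1 = 0
s8 (pos 8,9,10,11,12,13,14,15): 0⊕0⊕1⊕1⊕1⊕1⊕0⊕1 = 1
Syndrome s8…s1 = 1000 → error at position 8.
Flip position 8: 110100000111101 → 110100010111101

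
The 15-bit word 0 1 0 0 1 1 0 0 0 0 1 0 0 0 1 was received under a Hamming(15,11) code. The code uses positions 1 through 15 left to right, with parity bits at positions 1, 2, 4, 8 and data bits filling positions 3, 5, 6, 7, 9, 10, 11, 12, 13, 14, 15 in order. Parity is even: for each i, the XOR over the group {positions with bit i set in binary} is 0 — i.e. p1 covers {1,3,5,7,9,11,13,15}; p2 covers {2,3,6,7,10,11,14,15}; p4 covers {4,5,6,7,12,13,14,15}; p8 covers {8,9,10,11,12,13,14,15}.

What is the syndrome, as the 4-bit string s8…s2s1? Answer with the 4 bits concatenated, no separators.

0101

s1 (pos 1,3,5,7,9,11,13,15): 0⊕0⊕1⊕0⊕0⊕1⊕0⊕1 = 1
s2 (pos 2,3,6,7,10,11,14,15): 1⊕0⊕1⊕0⊕0⊕1⊕0⊕1 = 0
s4 (pos 4,5,6,7,12,13,14,15): 0⊕1⊕1⊕0⊕0⊕0⊕0⊕1 = 1
s8 (pos 8,9,10,11,12,13,14,15): 0⊕0⊕0⊕1⊕0⊕0⊕0⊕1 = 0
Syndrome s8…s1 = 0101 → error at position 5.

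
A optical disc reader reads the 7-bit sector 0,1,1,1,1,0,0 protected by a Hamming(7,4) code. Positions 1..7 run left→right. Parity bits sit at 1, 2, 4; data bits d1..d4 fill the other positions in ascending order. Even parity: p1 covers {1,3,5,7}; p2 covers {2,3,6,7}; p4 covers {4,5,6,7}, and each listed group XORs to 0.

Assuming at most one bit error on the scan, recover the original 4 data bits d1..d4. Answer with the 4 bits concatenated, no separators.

s1 (pos 1,3,5,7): 0⊕1⊕1⊕0 = 0
s2 (pos 2,3,6,7): 1⊕1⊕0⊕0 = 0
s4 (pos 4,5,6,7): 1⊕1⊕0⊕0 = 0
Syndrome s4…s1 = 000 → no error.
Read data bits from positions 3,5,6,7: 1100

1100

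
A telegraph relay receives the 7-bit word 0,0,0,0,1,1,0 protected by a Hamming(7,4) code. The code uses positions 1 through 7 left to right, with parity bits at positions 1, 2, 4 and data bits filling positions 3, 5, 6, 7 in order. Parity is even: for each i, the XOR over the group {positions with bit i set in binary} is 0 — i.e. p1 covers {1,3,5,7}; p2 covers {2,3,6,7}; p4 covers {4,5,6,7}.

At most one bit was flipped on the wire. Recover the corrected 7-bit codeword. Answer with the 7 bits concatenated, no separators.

0010110

s1 (pos 1,3,5,7): 0⊕0⊕1⊕0 = 1
s2 (pos 2,3,6,7): 0⊕0⊕1⊕0 = 1
s4 (pos 4,5,6,7): 0⊕1⊕1⊕0 = 0
Syndrome s4…s1 = 011 → error at position 3.
Flip position 3: 0000110 → 0010110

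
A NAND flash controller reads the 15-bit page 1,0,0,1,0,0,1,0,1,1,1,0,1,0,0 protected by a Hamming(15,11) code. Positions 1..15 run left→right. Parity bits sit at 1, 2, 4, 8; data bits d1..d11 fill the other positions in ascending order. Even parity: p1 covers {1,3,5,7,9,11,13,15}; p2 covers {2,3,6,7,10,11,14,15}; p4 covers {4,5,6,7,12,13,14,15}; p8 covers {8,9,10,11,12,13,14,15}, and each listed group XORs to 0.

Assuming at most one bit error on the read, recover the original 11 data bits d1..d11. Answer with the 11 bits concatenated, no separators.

00001110100

s1 (pos 1,3,5,7,9,11,13,15): 1⊕0⊕0⊕1⊕1⊕1⊕1⊕0 = 1
s2 (pos 2,3,6,7,10,11,14,15): 0⊕0⊕0⊕1⊕1⊕1⊕0⊕0 = 1
s4 (pos 4,5,6,7,12,13,14,15): 1⊕0⊕0⊕1⊕0⊕1⊕0⊕0 = 1
s8 (pos 8,9,10,11,12,13,14,15): 0⊕1⊕1⊕1⊕0⊕1⊕0⊕0 = 0
Syndrome s8…s1 = 0111 → error at position 7.
Flip position 7: 100100101110100 → 100100001110100
Read data bits from positions 3,5,6,7,9,10,11,12,13,14,15: 00001110100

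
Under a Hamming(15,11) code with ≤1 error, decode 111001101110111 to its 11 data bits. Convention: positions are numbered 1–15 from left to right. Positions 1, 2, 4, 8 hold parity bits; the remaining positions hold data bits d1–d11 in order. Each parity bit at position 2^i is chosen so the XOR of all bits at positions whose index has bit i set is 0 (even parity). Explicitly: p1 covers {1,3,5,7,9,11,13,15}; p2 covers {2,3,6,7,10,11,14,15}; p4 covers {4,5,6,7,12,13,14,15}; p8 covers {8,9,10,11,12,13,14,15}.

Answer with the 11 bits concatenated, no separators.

11111110111

s1 (pos 1,3,5,7,9,11,13,15): 1⊕1⊕0⊕1⊕1⊕1⊕1⊕1 = 1
s2 (pos 2,3,6,7,10,11,14,15): 1⊕1⊕1⊕1⊕1⊕1⊕1⊕1 = 0
s4 (pos 4,5,6,7,12,13,14,15): 0⊕0⊕1⊕1⊕0⊕1⊕1⊕1 = 1
s8 (pos 8,9,10,11,12,13,14,15): 0⊕1⊕1⊕1⊕0⊕1⊕1⊕1 = 0
Syndrome s8…s1 = 0101 → error at position 5.
Flip position 5: 111001101110111 → 111011101110111
Read data bits from positions 3,5,6,7,9,10,11,12,13,14,15: 11111110111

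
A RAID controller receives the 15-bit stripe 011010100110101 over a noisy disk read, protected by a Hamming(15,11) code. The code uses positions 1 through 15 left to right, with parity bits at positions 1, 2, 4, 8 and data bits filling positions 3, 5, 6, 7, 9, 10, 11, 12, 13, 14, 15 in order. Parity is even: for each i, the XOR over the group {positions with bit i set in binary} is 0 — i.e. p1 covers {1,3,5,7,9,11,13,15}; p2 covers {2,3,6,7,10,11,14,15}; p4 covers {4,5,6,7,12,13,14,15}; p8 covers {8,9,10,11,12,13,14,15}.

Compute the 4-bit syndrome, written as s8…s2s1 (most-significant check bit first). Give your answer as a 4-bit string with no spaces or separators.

s1 (pos 1,3,5,7,9,11,13,15): 0⊕1⊕1⊕1⊕0⊕1⊕1⊕1 = 0
s2 (pos 2,3,6,7,10,11,14,15): 1⊕1⊕0⊕1⊕1⊕1⊕0⊕1 = 0
s4 (pos 4,5,6,7,12,13,14,15): 0⊕1⊕0⊕1⊕0⊕1⊕0⊕1 = 0
s8 (pos 8,9,10,11,12,13,14,15): 0⊕0⊕1⊕1⊕0⊕1⊕0⊕1 = 0
Syndrome s8…s1 = 0000 → no error.

0000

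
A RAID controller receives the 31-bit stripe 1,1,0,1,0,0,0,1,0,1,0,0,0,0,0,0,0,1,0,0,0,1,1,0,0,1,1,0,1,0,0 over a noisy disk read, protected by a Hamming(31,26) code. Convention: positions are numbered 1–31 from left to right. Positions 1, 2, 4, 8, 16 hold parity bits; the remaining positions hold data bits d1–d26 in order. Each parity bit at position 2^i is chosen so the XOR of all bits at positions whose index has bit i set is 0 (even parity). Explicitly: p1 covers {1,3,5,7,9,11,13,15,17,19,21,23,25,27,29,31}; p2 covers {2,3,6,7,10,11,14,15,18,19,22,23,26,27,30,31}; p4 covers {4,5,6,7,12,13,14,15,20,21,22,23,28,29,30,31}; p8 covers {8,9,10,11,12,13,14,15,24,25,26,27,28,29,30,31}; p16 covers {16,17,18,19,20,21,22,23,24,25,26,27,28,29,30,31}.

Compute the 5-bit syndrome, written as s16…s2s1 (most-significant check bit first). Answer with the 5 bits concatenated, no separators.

s1 (pos 1,3,5,7,9,11,13,15,17,19,21,23,25,27,29,31): 1⊕0⊕0⊕0⊕0⊕0⊕0⊕0⊕0⊕0⊕0⊕1⊕0⊕1⊕1⊕0 = 0
s2 (pos 2,3,6,7,10,11,14,15,18,19,22,23,26,27,30,31): 1⊕0⊕0⊕0⊕1⊕0⊕0⊕0⊕1⊕0⊕1⊕1⊕1⊕1⊕0⊕0 = 1
s4 (pos 4,5,6,7,12,13,14,15,20,21,22,23,28,29,30,31): 1⊕0⊕0⊕0⊕0⊕0⊕0⊕0⊕0⊕0⊕1⊕1⊕0⊕1⊕0⊕0 = 0
s8 (pos 8,9,10,11,12,13,14,15,24,25,26,27,28,29,30,31): 1⊕0⊕1⊕0⊕0⊕0⊕0⊕0⊕0⊕0⊕1⊕1⊕0⊕1⊕0⊕0 = 1
s16 (pos 16,17,18,19,20,21,22,23,24,25,26,27,28,29,30,31): 0⊕0⊕1⊕0⊕0⊕0⊕1⊕1⊕0⊕0⊕1⊕1⊕0⊕1⊕0⊕0 = 0
Syndrome s16…s1 = 01010 → error at position 10.

01010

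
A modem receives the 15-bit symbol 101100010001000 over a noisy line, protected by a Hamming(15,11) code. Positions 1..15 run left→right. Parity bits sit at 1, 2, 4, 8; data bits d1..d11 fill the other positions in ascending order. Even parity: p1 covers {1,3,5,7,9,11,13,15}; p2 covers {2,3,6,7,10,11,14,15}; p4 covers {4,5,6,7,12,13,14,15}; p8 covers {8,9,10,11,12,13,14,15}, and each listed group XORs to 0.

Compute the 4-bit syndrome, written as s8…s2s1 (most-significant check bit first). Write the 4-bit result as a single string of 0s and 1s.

0010

s1 (pos 1,3,5,7,9,11,13,15): 1⊕1⊕0⊕0⊕0⊕0⊕0⊕0 = 0
s2 (pos 2,3,6,7,10,11,14,15): 0⊕1⊕0⊕0⊕0⊕0⊕0⊕0 = 1
s4 (pos 4,5,6,7,12,13,14,15): 1⊕0⊕0⊕0⊕1⊕0⊕0⊕0 = 0
s8 (pos 8,9,10,11,12,13,14,15): 1⊕0⊕0⊕0⊕1⊕0⊕0⊕0 = 0
Syndrome s8…s1 = 0010 → error at position 2.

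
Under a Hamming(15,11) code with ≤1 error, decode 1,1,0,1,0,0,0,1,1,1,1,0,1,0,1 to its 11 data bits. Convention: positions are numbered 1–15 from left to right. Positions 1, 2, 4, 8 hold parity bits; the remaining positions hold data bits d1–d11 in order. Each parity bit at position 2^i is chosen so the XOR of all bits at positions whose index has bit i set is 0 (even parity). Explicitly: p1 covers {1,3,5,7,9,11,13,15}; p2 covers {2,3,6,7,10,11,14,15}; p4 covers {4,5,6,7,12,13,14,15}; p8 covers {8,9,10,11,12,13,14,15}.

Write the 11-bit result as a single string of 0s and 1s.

s1 (pos 1,3,5,7,9,11,13,15): 1⊕0⊕0⊕0⊕1⊕1⊕1⊕1 = 1
s2 (pos 2,3,6,7,10,11,14,15): 1⊕0⊕0⊕0⊕1⊕1⊕0⊕1 = 0
s4 (pos 4,5,6,7,12,13,14,15): 1⊕0⊕0⊕0⊕0⊕1⊕0⊕1 = 1
s8 (pos 8,9,10,11,12,13,14,15): 1⊕1⊕1⊕1⊕0⊕1⊕0⊕1 = 0
Syndrome s8…s1 = 0101 → error at position 5.
Flip position 5: 110100011110101 → 110110011110101
Read data bits from positions 3,5,6,7,9,10,11,12,13,14,15: 01001110101

01001110101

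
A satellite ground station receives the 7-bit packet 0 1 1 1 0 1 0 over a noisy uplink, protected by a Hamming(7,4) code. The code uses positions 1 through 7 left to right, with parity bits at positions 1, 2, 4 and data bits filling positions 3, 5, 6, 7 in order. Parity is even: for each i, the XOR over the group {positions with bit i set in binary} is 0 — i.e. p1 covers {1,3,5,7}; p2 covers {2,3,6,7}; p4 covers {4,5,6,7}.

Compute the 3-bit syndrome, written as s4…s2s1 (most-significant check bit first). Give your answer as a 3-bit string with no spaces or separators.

s1 (pos 1,3,5,7): 0⊕1⊕0⊕0 = 1
s2 (pos 2,3,6,7): 1⊕1⊕1⊕0 = 1
s4 (pos 4,5,6,7): 1⊕0⊕1⊕0 = 0
Syndrome s4…s1 = 011 → error at position 3.

011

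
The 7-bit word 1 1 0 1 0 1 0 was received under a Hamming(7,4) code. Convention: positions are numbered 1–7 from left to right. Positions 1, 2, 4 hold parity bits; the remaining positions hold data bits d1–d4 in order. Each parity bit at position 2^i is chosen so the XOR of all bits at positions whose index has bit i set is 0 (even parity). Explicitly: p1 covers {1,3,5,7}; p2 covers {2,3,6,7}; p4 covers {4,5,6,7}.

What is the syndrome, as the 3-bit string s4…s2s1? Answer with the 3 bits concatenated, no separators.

001

s1 (pos 1,3,5,7): 1⊕0⊕0⊕0 = 1
s2 (pos 2,3,6,7): 1⊕0⊕1⊕0 = 0
s4 (pos 4,5,6,7): 1⊕0⊕1⊕0 = 0
Syndrome s4…s1 = 001 → error at position 1.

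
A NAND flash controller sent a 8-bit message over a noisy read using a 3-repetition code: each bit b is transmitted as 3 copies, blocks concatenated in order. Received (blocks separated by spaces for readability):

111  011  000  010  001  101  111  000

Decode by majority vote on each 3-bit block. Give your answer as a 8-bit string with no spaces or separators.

Block 1 (111): 3 ones → 1
Block 2 (011): 2 ones → 1
Block 3 (000): 0 ones → 0
Block 4 (010): 1 one → 0
Block 5 (001): 1 one → 0
Block 6 (101): 2 ones → 1
Block 7 (111): 3 ones → 1
Block 8 (000): 0 ones → 0

11000110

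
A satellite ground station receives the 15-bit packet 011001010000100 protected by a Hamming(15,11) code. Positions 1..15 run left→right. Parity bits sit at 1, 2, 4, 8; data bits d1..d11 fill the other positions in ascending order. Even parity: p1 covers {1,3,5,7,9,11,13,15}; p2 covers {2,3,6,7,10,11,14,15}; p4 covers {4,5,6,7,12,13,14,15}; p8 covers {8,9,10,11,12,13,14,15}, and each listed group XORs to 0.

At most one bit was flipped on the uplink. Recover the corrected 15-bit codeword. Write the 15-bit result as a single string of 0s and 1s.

s1 (pos 1,3,5,7,9,11,13,15): 0⊕1⊕0⊕0⊕0⊕0⊕1⊕0 = 0
s2 (pos 2,3,6,7,10,11,14,15): 1⊕1⊕1⊕0⊕0⊕0⊕0⊕0 = 1
s4 (pos 4,5,6,7,12,13,14,15): 0⊕0⊕1⊕0⊕0⊕1⊕0⊕0 = 0
s8 (pos 8,9,10,11,12,13,14,15): 1⊕0⊕0⊕0⊕0⊕1⊕0⊕0 = 0
Syndrome s8…s1 = 0010 → error at position 2.
Flip position 2: 011001010000100 → 001001010000100

001001010000100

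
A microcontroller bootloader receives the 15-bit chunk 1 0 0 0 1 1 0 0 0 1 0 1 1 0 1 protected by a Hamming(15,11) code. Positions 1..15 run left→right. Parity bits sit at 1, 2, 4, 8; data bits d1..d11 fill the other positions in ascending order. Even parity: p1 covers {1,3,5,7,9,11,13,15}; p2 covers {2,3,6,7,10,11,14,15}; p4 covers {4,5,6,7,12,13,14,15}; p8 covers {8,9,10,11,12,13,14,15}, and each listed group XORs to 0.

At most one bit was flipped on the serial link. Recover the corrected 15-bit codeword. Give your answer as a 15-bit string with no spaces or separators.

100010000101101

s1 (pos 1,3,5,7,9,11,13,15): 1⊕0⊕1⊕0⊕0⊕0⊕1⊕1 = 0
s2 (pos 2,3,6,7,10,11,14,15): 0⊕0⊕1⊕0⊕1⊕0⊕0⊕1 = 1
s4 (pos 4,5,6,7,12,13,14,15): 0⊕1⊕1⊕0⊕1⊕1⊕0⊕1 = 1
s8 (pos 8,9,10,11,12,13,14,15): 0⊕0⊕1⊕0⊕1⊕1⊕0⊕1 = 0
Syndrome s8…s1 = 0110 → error at position 6.
Flip position 6: 100011000101101 → 100010000101101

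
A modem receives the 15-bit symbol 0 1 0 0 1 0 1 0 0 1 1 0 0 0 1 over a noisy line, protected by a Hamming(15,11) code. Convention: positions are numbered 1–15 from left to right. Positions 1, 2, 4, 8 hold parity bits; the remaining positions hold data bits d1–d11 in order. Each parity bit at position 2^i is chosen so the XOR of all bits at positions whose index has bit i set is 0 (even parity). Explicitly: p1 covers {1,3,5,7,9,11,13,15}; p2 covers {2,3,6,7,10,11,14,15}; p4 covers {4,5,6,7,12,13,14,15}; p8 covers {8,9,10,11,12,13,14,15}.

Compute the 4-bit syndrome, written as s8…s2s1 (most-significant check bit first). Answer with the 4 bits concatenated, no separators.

1110

s1 (pos 1,3,5,7,9,11,13,15): 0⊕0⊕1⊕1⊕0⊕1⊕0⊕1 = 0
s2 (pos 2,3,6,7,10,11,14,15): 1⊕0⊕0⊕1⊕1⊕1⊕0⊕1 = 1
s4 (pos 4,5,6,7,12,13,14,15): 0⊕1⊕0⊕1⊕0⊕0⊕0⊕1 = 1
s8 (pos 8,9,10,11,12,13,14,15): 0⊕0⊕1⊕1⊕0⊕0⊕0⊕1 = 1
Syndrome s8…s1 = 1110 → error at position 14.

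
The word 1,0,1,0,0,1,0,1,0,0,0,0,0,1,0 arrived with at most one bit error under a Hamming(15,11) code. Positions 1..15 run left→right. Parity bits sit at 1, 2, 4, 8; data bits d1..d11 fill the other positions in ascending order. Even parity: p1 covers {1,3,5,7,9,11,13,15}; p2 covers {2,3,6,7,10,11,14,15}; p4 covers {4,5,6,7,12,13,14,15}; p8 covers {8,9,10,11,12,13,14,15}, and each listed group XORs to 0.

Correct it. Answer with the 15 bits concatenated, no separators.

111001010000010

s1 (pos 1,3,5,7,9,11,13,15): 1⊕1⊕0⊕0⊕0⊕0⊕0⊕0 = 0
s2 (pos 2,3,6,7,10,11,14,15): 0⊕1⊕1⊕0⊕0⊕0⊕1⊕0 = 1
s4 (pos 4,5,6,7,12,13,14,15): 0⊕0⊕1⊕0⊕0⊕0⊕1⊕0 = 0
s8 (pos 8,9,10,11,12,13,14,15): 1⊕0⊕0⊕0⊕0⊕0⊕1⊕0 = 0
Syndrome s8…s1 = 0010 → error at position 2.
Flip position 2: 101001010000010 → 111001010000010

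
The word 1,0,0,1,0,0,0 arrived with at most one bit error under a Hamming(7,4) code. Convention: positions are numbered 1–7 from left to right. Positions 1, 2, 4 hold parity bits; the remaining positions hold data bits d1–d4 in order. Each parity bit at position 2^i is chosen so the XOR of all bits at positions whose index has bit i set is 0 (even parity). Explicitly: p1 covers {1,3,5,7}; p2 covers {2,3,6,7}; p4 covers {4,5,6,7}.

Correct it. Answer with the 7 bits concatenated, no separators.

1001100

s1 (pos 1,3,5,7): 1⊕0⊕0⊕0 = 1
s2 (pos 2,3,6,7): 0⊕0⊕0⊕0 = 0
s4 (pos 4,5,6,7): 1⊕0⊕0⊕0 = 1
Syndrome s4…s1 = 101 → error at position 5.
Flip position 5: 1001000 → 1001100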